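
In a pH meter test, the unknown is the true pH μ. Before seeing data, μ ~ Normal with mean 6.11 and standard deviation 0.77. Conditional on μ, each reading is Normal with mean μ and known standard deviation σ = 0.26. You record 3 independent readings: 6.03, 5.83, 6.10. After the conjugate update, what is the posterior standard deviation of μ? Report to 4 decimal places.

For Normal data with known variance σ², a Normal(μ₀, σ₀²) prior on μ is conjugate. Posterior precision = 1/σ₀² + n/σ²; posterior mean is the precision-weighted average of μ₀ and x̄.
σ₀² = 0.77² = 0.5929, σ² = 0.26² = 0.0676; σ² + n·σ₀² = 0.0676 + 3·0.5929 = 1.8463.
Posterior precision = 1/σ₀² + n/σ² = 1/0.5929 + 3/0.0676 = (σ² + n·σ₀²)/(σ₀²σ²) = 1.8463/(0.5929·0.0676); posterior variance σₙ² = σ₀²σ²/(σ² + n·σ₀²) = 0.5929·0.0676/1.8463 = 0.021708.
Posterior SD = √σₙ² = √(0.5929·0.0676/1.8463) = 0.1473.

0.1473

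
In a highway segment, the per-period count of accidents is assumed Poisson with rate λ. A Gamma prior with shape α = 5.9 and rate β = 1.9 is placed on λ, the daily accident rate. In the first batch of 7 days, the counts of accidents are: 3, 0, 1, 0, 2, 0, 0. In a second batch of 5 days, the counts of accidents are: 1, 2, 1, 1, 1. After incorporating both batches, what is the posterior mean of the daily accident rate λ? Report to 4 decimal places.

With a Gamma(shape α, rate β) prior, the Poisson likelihood is conjugate: the posterior is Gamma(α + ΣXᵢ, β + n).
Batch 1: sum of counts S = 6 over n = 7 days.
After batch 1: Gamma(α+S, β+n) = Gamma(5.9+6, 1.9+7) = Gamma(11.9, 8.9).
Batch 2: sum of counts S = 6 over n = 5 days.
After batch 2: Gamma(α+S, β+n) = Gamma(11.9+6, 8.9+5) = Gamma(17.9, 13.9).
Posterior mean = α/β = 17.9/13.9 = 1.2878.

1.2878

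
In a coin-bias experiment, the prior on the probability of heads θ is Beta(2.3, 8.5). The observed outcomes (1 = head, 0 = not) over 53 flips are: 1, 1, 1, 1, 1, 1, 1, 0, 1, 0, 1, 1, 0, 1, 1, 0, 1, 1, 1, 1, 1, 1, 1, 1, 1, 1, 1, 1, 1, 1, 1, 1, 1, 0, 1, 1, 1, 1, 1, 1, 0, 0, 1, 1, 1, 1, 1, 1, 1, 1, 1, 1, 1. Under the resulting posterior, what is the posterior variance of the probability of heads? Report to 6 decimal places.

The Beta prior is conjugate to a Binomial/Bernoulli likelihood; the update adds successes to α and failures to β.
Posterior: Beta(α+k, β+n−k) = Beta(2.3+46, 8.5+7) = Beta(48.3, 15.5).
Var = αβ/((α+β)²(α+β+1)) = 48.3·15.5/(63.8²·64.8) = 0.002838.

0.002838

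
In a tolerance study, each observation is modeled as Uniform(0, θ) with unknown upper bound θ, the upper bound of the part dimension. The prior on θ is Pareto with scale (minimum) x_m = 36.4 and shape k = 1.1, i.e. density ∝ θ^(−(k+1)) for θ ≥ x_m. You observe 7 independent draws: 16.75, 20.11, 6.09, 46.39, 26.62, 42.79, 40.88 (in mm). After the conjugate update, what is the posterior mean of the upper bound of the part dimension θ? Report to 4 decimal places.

52.9238

A Pareto(scale x_m, shape k) prior on the upper bound θ of Uniform(0, θ) is conjugate: posterior is Pareto(max(x_m, max xᵢ), k + n).
Sample maximum = 46.39; prior scale x_m = 36.4 → posterior scale = max = 46.39.
Posterior shape = 1.1 + 7 = 8.1.
E[θ|data] = k·x_m/(k−1) = 8.1·46.39/7.1 = 52.9238.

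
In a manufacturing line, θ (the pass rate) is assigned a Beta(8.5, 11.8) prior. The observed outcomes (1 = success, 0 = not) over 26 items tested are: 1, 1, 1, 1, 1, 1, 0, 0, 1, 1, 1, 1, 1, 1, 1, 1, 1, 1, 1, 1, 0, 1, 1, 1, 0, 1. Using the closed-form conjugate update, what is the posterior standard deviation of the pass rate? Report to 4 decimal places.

0.0689

The Beta prior is conjugate to a Binomial/Bernoulli likelihood; the update adds successes to α and failures to β.
Posterior: Beta(α+k, β+n−k) = Beta(8.5+22, 11.8+4) = Beta(30.5, 15.8).
Var = αβ/((α+β)²(α+β+1)) = 30.5·15.8/(46.3²·47.3) = 0.00475263; SD = √0.00475263 = 0.0689.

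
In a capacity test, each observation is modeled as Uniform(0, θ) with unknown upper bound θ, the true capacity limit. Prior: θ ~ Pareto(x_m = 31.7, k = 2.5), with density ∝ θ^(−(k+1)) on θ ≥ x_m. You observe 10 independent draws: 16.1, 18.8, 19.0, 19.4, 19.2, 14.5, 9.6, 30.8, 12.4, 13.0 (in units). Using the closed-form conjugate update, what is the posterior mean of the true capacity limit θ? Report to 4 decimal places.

A Pareto(scale x_m, shape k) prior on the upper bound θ of Uniform(0, θ) is conjugate: posterior is Pareto(max(x_m, max xᵢ), k + n).
Sample maximum = 30.8; prior scale x_m = 31.7 → posterior scale = max = 31.7.
Posterior shape = 2.5 + 10 = 12.5.
E[θ|data] = k·x_m/(k−1) = 12.5·31.7/11.5 = 34.4565.

34.4565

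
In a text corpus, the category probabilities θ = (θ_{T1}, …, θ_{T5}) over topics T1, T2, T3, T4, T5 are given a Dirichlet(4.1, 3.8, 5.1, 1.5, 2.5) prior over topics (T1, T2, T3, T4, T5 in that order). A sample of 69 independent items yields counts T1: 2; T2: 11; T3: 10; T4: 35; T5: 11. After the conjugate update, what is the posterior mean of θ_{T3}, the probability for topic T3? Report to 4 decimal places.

The Dirichlet prior is conjugate to the Multinomial likelihood: each posterior αⱼ = prior αⱼ + observed count nⱼ.
Posterior concentration: (6.1, 14.8, 15.1, 36.5, 13.5), total = 86.0.
E[θ_{T3}|data] = α_{T3}/Σα = 15.1/86.0 = 0.1756.

0.1756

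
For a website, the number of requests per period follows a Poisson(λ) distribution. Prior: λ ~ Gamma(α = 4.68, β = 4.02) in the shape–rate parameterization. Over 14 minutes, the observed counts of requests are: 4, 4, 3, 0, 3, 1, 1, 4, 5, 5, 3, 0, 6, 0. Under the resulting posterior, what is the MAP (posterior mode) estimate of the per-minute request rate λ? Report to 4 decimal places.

2.3685

With a Gamma(shape α, rate β) prior, the Poisson likelihood is conjugate: the posterior is Gamma(α + ΣXᵢ, β + n).
Sum of counts S = 39 over n = 14 minutes.
Posterior: Gamma(α+S, β+n) = Gamma(4.68+39, 4.02+14) = Gamma(43.68, 18.02).
Mode of Gamma(α,β) for α≥1 is (α−1)/β = 42.68/18.02 = 2.3685.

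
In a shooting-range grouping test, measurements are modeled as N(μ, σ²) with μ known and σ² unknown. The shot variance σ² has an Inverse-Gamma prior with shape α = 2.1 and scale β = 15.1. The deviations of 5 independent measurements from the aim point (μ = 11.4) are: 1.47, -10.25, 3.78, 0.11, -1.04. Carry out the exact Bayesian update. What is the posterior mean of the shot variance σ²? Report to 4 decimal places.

21.2230

With known mean μ and an Inverse-Gamma(α, β) prior on σ², the Normal likelihood is conjugate: posterior is Inv-Gamma(α + n/2, β + Σ(xᵢ−μ)²/2).
Σ(xᵢ−μ)² = (1.47)² + (-10.25)² + (3.78)² + (0.11)² + (-1.04)² = 122.6055.
Posterior: Inv-Gamma(2.1 + 5/2, 15.1 + 122.6055/2) = Inv-Gamma(4.60, 76.40275).
E[σ²|data] = β/(α−1) = 76.40275/3.60 = 21.2230.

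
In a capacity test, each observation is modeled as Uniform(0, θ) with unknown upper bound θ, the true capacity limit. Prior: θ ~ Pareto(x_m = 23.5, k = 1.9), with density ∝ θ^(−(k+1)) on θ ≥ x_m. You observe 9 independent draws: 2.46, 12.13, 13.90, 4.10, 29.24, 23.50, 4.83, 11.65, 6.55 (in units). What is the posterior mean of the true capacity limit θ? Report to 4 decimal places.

32.1935

A Pareto(scale x_m, shape k) prior on the upper bound θ of Uniform(0, θ) is conjugate: posterior is Pareto(max(x_m, max xᵢ), k + n).
Sample maximum = 29.24; prior scale x_m = 23.5 → posterior scale = max = 29.24.
Posterior shape = 1.9 + 9 = 10.9.
E[θ|data] = k·x_m/(k−1) = 10.9·29.24/9.9 = 32.1935.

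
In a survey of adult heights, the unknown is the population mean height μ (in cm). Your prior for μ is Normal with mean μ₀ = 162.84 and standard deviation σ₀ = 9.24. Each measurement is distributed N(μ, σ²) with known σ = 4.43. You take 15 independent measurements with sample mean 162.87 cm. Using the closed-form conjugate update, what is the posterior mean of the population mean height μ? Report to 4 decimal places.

For Normal data with known variance σ², a Normal(μ₀, σ₀²) prior on μ is conjugate. Posterior precision = 1/σ₀² + n/σ²; posterior mean is the precision-weighted average of μ₀ and x̄.
n·x̄ = 15·162.87 = 2443.05.
σ₀² = 9.24² = 85.3776, σ² = 4.43² = 19.6249; σ² + n·σ₀² = 19.6249 + 15·85.3776 = 1300.2889.
Posterior mean = (μ₀/σ₀² + n·x̄/σ²)/(1/σ₀² + n/σ²) = (σ²·μ₀ + σ₀²·n·x̄)/(σ² + n·σ₀²) = (19.6249·162.84 + 85.3776·2443.05)/1300.2889 = 211777.464396/1300.2889 = 162.8695.

162.8695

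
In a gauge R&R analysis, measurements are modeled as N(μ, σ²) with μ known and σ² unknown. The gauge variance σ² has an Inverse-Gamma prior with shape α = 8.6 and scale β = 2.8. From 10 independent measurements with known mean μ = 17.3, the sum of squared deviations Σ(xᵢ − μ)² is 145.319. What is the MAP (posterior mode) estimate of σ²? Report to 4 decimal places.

5.1685

With known mean μ and an Inverse-Gamma(α, β) prior on σ², the Normal likelihood is conjugate: posterior is Inv-Gamma(α + n/2, β + Σ(xᵢ−μ)²/2).
Posterior: Inv-Gamma(8.6 + 10/2, 2.8 + 145.319/2) = Inv-Gamma(13.60, 75.4595).
Mode = β/(α+1) = 75.4595/14.60 = 5.1685.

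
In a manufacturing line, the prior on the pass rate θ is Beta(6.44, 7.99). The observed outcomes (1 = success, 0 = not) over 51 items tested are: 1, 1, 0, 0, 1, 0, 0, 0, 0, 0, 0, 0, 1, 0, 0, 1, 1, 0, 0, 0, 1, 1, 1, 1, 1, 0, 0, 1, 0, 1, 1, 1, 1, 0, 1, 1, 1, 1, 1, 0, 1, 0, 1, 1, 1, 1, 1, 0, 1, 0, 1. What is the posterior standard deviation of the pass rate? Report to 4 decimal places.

0.0611

The Beta prior is conjugate to a Binomial/Bernoulli likelihood; the update adds successes to α and failures to β.
Posterior: Beta(α+k, β+n−k) = Beta(6.44+29, 7.99+22) = Beta(35.44, 29.99).
Var = αβ/((α+β)²(α+β+1)) = 35.44·29.99/(65.43²·66.43) = 0.00373725; SD = √0.00373725 = 0.0611.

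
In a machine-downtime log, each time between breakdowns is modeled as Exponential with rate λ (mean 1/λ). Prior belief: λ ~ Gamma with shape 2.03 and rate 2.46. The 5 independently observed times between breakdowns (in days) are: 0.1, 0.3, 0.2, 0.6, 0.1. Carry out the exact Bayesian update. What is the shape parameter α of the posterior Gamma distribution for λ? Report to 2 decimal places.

With a Gamma(shape α, rate β) prior on the exponential rate λ, the posterior after n observations with total T = Σxᵢ is Gamma(α+n, β+T).
Sum of observations T = 1.3 days; n = 5.
Posterior: Gamma(2.03+5, 2.46+1.3) = Gamma(7.03, 3.76).
Posterior α = 7.03.

7.03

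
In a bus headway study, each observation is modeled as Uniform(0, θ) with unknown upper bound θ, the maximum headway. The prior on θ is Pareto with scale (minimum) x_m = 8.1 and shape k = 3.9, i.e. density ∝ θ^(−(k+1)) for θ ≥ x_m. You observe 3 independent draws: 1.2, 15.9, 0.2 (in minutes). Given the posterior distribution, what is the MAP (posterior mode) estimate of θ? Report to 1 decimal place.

15.9

A Pareto(scale x_m, shape k) prior on the upper bound θ of Uniform(0, θ) is conjugate: posterior is Pareto(max(x_m, max xᵢ), k + n).
Sample maximum = 15.9; prior scale x_m = 8.1 → posterior scale = max = 15.9.
Posterior shape = 3.9 + 3 = 6.9.
The Pareto density is decreasing on [x_m, ∞), so the mode is x_m = 15.9.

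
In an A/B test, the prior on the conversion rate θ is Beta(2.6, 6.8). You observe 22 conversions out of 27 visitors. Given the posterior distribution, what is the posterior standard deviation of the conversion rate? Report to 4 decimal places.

0.0765

The Beta prior is conjugate to a Binomial/Bernoulli likelihood; the update adds successes to α and failures to β.
Posterior: Beta(α+k, β+n−k) = Beta(2.6+22, 6.8+5) = Beta(24.6, 11.8).
Var = αβ/((α+β)²(α+β+1)) = 24.6·11.8/(36.4²·37.4) = 0.00585791; SD = √0.00585791 = 0.0765.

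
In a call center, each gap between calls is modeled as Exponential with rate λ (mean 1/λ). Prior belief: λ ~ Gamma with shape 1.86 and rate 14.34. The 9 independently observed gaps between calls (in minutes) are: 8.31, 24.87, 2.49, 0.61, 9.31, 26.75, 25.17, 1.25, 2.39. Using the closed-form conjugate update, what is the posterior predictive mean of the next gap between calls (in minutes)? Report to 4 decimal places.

11.7130

With a Gamma(shape α, rate β) prior on the exponential rate λ, the posterior after n observations with total T = Σxᵢ is Gamma(α+n, β+T).
Sum of observations T = 101.15 minutes; n = 9.
Posterior: Gamma(1.86+9, 14.34+101.15) = Gamma(10.86, 115.49).
The predictive distribution for the next observation is Lomax; its mean is β/(α−1) = 115.49/9.86 = 11.7130.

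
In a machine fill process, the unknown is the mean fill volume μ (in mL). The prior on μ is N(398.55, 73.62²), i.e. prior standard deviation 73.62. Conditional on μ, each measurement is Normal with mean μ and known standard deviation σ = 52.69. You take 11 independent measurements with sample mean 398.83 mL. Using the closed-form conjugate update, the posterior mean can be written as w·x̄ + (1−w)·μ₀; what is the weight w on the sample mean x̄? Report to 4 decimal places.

For Normal data with known variance σ², a Normal(μ₀, σ₀²) prior on μ is conjugate. Posterior precision = 1/σ₀² + n/σ²; posterior mean is the precision-weighted average of μ₀ and x̄.
σ₀² = 73.62² = 5419.9044, σ² = 52.69² = 2776.2361. Prior precision 1/σ₀² = 1/5419.9044; data precision n/σ² = 11/2776.2361.
w = (n/σ²)/(1/σ₀² + n/σ²) = n·σ₀²/(σ² + n·σ₀²) = 11·5419.9044/(2776.2361 + 11·5419.9044) = 59618.9484/62395.1845 = 0.9555.

0.9555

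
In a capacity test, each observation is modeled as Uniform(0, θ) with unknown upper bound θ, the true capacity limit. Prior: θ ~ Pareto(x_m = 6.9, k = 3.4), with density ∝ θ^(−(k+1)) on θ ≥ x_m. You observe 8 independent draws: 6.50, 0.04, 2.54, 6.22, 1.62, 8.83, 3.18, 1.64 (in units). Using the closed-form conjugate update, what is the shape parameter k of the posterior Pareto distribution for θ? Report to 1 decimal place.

11.4

A Pareto(scale x_m, shape k) prior on the upper bound θ of Uniform(0, θ) is conjugate: posterior is Pareto(max(x_m, max xᵢ), k + n).
Sample maximum = 8.83; prior scale x_m = 6.9 → posterior scale = max = 8.83.
Posterior shape = 3.4 + 8 = 11.4.
Posterior shape k = 11.4.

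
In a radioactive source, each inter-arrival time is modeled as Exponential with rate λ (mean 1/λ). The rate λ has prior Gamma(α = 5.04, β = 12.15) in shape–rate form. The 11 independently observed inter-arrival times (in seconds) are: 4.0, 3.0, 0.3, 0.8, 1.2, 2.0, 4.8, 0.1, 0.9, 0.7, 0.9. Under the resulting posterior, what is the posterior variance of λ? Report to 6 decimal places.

With a Gamma(shape α, rate β) prior on the exponential rate λ, the posterior after n observations with total T = Σxᵢ is Gamma(α+n, β+T).
Sum of observations T = 18.7 seconds; n = 11.
Posterior: Gamma(5.04+11, 12.15+18.7) = Gamma(16.04, 30.85).
Var = α/β² = 0.016854.

0.016854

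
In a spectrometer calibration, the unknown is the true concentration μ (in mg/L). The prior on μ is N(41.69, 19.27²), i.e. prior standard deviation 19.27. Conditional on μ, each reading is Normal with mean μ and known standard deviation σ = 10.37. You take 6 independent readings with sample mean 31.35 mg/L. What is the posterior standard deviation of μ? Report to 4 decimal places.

For Normal data with known variance σ², a Normal(μ₀, σ₀²) prior on μ is conjugate. Posterior precision = 1/σ₀² + n/σ²; posterior mean is the precision-weighted average of μ₀ and x̄.
σ₀² = 19.27² = 371.3329, σ² = 10.37² = 107.5369; σ² + n·σ₀² = 107.5369 + 6·371.3329 = 2335.5343.
Posterior precision = 1/σ₀² + n/σ² = 1/371.3329 + 6/107.5369 = (σ² + n·σ₀²)/(σ₀²σ²) = 2335.5343/(371.3329·107.5369); posterior variance σₙ² = σ₀²σ²/(σ² + n·σ₀²) = 371.3329·107.5369/2335.5343 = 17.097582.
Posterior SD = √σₙ² = √(371.3329·107.5369/2335.5343) = 4.1349.

4.1349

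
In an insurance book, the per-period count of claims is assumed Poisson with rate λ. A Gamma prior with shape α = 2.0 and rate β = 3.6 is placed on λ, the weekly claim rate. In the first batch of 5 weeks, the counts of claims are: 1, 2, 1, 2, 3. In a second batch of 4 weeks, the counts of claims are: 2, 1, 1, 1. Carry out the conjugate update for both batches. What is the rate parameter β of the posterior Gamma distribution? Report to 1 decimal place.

12.6

With a Gamma(shape α, rate β) prior, the Poisson likelihood is conjugate: the posterior is Gamma(α + ΣXᵢ, β + n).
Batch 1: sum of counts S = 9 over n = 5 weeks.
After batch 1: Gamma(α+S, β+n) = Gamma(2.0+9, 3.6+5) = Gamma(11.0, 8.6).
Batch 2: sum of counts S = 5 over n = 4 weeks.
After batch 2: Gamma(α+S, β+n) = Gamma(11.0+5, 8.6+4) = Gamma(16.0, 12.6).
Posterior β = 12.6.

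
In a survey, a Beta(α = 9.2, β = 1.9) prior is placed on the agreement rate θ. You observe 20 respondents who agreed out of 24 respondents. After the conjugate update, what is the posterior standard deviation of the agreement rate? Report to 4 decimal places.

0.0622

The Beta prior is conjugate to a Binomial/Bernoulli likelihood; the update adds successes to α and failures to β.
Posterior: Beta(α+k, β+n−k) = Beta(9.2+20, 1.9+4) = Beta(29.2, 5.9).
Var = αβ/((α+β)²(α+β+1)) = 29.2·5.9/(35.1²·36.1) = 0.00387359; SD = √0.00387359 = 0.0622.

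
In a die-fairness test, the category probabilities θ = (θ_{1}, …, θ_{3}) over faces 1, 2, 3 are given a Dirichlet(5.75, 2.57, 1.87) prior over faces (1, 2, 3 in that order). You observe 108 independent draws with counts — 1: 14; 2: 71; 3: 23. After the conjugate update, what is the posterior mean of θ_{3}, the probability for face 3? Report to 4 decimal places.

The Dirichlet prior is conjugate to the Multinomial likelihood: each posterior αⱼ = prior αⱼ + observed count nⱼ.
Posterior concentration: (19.75, 73.57, 24.87), total = 118.19.
E[θ_{3}|data] = α_{3}/Σα = 24.87/118.19 = 0.2104.

0.2104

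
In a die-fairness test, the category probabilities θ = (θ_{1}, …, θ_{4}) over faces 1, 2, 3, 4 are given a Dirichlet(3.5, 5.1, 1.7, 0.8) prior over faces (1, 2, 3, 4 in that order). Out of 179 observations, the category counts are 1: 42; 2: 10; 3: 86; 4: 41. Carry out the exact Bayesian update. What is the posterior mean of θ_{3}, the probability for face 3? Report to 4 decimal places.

0.4613

The Dirichlet prior is conjugate to the Multinomial likelihood: each posterior αⱼ = prior αⱼ + observed count nⱼ.
Posterior concentration: (45.5, 15.1, 87.7, 41.8), total = 190.1.
E[θ_{3}|data] = α_{3}/Σα = 87.7/190.1 = 0.4613.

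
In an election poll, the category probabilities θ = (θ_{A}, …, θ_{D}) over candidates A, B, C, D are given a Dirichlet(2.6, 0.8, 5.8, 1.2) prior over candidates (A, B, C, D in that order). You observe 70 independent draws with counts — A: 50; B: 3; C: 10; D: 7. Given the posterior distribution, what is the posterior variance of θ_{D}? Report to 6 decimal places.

0.001125

The Dirichlet prior is conjugate to the Multinomial likelihood: each posterior αⱼ = prior αⱼ + observed count nⱼ.
Posterior concentration: (52.6, 3.8, 15.8, 8.2), total = 80.4.
Var[θ_j] = α_j(Σα−α_j)/((Σα)²(Σα+1)) = 8.2·72.2/(80.4²·81.4) = 0.001125.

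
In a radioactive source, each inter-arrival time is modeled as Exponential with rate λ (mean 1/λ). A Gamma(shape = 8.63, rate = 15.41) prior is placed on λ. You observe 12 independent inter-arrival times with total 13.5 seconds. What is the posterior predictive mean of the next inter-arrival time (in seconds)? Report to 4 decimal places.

With a Gamma(shape α, rate β) prior on the exponential rate λ, the posterior after n observations with total T = Σxᵢ is Gamma(α+n, β+T).
Posterior: Gamma(8.63+12, 15.41+13.5) = Gamma(20.63, 28.91).
The predictive distribution for the next observation is Lomax; its mean is β/(α−1) = 28.91/19.63 = 1.4727.

1.4727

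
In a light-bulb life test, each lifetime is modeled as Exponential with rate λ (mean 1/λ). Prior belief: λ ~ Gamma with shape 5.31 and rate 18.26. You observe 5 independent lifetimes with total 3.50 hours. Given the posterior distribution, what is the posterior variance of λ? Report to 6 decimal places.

0.021774

With a Gamma(shape α, rate β) prior on the exponential rate λ, the posterior after n observations with total T = Σxᵢ is Gamma(α+n, β+T).
Posterior: Gamma(5.31+5, 18.26+3.50) = Gamma(10.31, 21.76).
Var = α/β² = 0.021774.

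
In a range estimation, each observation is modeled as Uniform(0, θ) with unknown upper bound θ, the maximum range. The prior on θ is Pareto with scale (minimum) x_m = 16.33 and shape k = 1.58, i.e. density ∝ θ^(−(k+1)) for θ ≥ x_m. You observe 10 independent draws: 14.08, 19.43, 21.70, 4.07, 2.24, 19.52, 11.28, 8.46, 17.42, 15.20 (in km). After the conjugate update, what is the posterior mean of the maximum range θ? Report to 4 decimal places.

23.7510

A Pareto(scale x_m, shape k) prior on the upper bound θ of Uniform(0, θ) is conjugate: posterior is Pareto(max(x_m, max xᵢ), k + n).
Sample maximum = 21.70; prior scale x_m = 16.33 → posterior scale = max = 21.70.
Posterior shape = 1.58 + 10 = 11.58.
E[θ|data] = k·x_m/(k−1) = 11.58·21.70/10.58 = 23.7510.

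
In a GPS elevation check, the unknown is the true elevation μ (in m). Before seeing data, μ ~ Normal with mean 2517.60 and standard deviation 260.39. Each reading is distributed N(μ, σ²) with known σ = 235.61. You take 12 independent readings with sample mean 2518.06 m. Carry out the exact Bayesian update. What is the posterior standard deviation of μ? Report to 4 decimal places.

For Normal data with known variance σ², a Normal(μ₀, σ₀²) prior on μ is conjugate. Posterior precision = 1/σ₀² + n/σ²; posterior mean is the precision-weighted average of μ₀ and x̄.
σ₀² = 260.39² = 67802.9521, σ² = 235.61² = 55512.0721; σ² + n·σ₀² = 55512.0721 + 12·67802.9521 = 869147.4973.
Posterior precision = 1/σ₀² + n/σ² = 1/67802.9521 + 12/55512.0721 = (σ² + n·σ₀²)/(σ₀²σ²) = 869147.4973/(67802.9521·55512.0721); posterior variance σₙ² = σ₀²σ²/(σ² + n·σ₀²) = 67802.9521·55512.0721/869147.4973 = 4330.545019.
Posterior SD = √σₙ² = √(67802.9521·55512.0721/869147.4973) = 65.8069.

65.8069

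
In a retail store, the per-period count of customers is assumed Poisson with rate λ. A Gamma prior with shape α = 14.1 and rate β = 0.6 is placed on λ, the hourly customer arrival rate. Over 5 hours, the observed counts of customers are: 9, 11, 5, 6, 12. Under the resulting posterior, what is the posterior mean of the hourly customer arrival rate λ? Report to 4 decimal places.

10.1964

With a Gamma(shape α, rate β) prior, the Poisson likelihood is conjugate: the posterior is Gamma(α + ΣXᵢ, β + n).
Sum of counts S = 43 over n = 5 hours.
Posterior: Gamma(α+S, β+n) = Gamma(14.1+43, 0.6+5) = Gamma(57.1, 5.6).
Posterior mean = α/β = 57.1/5.6 = 10.1964.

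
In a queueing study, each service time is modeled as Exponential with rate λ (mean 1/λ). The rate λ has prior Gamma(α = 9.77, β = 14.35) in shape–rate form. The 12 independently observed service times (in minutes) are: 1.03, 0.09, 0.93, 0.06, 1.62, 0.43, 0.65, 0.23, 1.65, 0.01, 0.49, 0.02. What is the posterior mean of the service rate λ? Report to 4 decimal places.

With a Gamma(shape α, rate β) prior on the exponential rate λ, the posterior after n observations with total T = Σxᵢ is Gamma(α+n, β+T).
Sum of observations T = 7.21 minutes; n = 12.
Posterior: Gamma(9.77+12, 14.35+7.21) = Gamma(21.77, 21.56).
Posterior mean of λ = α/β = 21.77/21.56 = 1.0097.

1.0097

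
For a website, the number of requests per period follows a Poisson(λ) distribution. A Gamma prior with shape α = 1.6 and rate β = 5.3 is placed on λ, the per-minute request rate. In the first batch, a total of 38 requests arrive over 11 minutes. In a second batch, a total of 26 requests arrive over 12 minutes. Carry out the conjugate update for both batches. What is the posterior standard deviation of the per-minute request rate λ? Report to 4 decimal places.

With a Gamma(shape α, rate β) prior, the Poisson likelihood is conjugate: the posterior is Gamma(α + ΣXᵢ, β + n).
After batch 1: Gamma(α+S, β+n) = Gamma(1.6+38, 5.3+11) = Gamma(39.6, 16.3).
After batch 2: Gamma(α+S, β+n) = Gamma(39.6+26, 16.3+12) = Gamma(65.6, 28.3).
SD = √α/β = √65.6/28.3 = 0.2862.

0.2862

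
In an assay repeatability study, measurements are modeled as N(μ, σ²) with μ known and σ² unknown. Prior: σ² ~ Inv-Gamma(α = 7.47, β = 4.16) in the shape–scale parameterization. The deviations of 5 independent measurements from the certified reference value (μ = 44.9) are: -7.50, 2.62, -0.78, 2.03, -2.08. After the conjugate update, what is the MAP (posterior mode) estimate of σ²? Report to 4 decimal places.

3.6686

With known mean μ and an Inverse-Gamma(α, β) prior on σ², the Normal likelihood is conjugate: posterior is Inv-Gamma(α + n/2, β + Σ(xᵢ−μ)²/2).
Σ(xᵢ−μ)² = (-7.50)² + (2.62)² + (-0.78)² + (2.03)² + (-2.08)² = 72.1701.
Posterior: Inv-Gamma(7.47 + 5/2, 4.16 + 72.1701/2) = Inv-Gamma(9.97, 40.24505).
Mode = β/(α+1) = 40.24505/10.97 = 3.6686.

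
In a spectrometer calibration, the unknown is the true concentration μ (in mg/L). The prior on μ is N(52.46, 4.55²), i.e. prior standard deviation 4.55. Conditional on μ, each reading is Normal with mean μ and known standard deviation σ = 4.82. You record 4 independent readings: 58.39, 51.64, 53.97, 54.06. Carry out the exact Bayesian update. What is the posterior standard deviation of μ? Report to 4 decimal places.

2.1297

For Normal data with known variance σ², a Normal(μ₀, σ₀²) prior on μ is conjugate. Posterior precision = 1/σ₀² + n/σ²; posterior mean is the precision-weighted average of μ₀ and x̄.
σ₀² = 4.55² = 20.7025, σ² = 4.82² = 23.2324; σ² + n·σ₀² = 23.2324 + 4·20.7025 = 106.0424.
Posterior precision = 1/σ₀² + n/σ² = 1/20.7025 + 4/23.2324 = (σ² + n·σ₀²)/(σ₀²σ²) = 106.0424/(20.7025·23.2324); posterior variance σₙ² = σ₀²σ²/(σ² + n·σ₀²) = 20.7025·23.2324/106.0424 = 4.535627.
Posterior SD = √σₙ² = √(20.7025·23.2324/106.0424) = 2.1297.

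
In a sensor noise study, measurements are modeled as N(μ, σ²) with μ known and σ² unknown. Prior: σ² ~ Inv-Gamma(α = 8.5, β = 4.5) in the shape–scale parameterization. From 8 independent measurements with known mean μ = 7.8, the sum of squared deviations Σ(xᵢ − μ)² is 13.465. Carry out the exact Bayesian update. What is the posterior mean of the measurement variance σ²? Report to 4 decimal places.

With known mean μ and an Inverse-Gamma(α, β) prior on σ², the Normal likelihood is conjugate: posterior is Inv-Gamma(α + n/2, β + Σ(xᵢ−μ)²/2).
Posterior: Inv-Gamma(8.5 + 8/2, 4.5 + 13.465/2) = Inv-Gamma(12.50, 11.2325).
E[σ²|data] = β/(α−1) = 11.2325/11.50 = 0.9767.

0.9767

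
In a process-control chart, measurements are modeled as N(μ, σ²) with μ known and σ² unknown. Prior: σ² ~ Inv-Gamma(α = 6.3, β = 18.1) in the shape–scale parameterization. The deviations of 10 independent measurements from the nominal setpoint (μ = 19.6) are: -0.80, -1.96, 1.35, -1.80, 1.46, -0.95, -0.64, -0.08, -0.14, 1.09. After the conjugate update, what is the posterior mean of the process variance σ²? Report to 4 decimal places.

2.4467

With known mean μ and an Inverse-Gamma(α, β) prior on σ², the Normal likelihood is conjugate: posterior is Inv-Gamma(α + n/2, β + Σ(xᵢ−μ)²/2).
Σ(xᵢ−μ)² = (-0.80)² + (-1.96)² + (1.35)² + (-1.80)² + (1.46)² + (-0.95)² + (-0.64)² + (-0.08)² + (-0.14)² + (1.09)² = 14.2019.
Posterior: Inv-Gamma(6.3 + 10/2, 18.1 + 14.2019/2) = Inv-Gamma(11.30, 25.20095).
E[σ²|data] = β/(α−1) = 25.20095/10.30 = 2.4467.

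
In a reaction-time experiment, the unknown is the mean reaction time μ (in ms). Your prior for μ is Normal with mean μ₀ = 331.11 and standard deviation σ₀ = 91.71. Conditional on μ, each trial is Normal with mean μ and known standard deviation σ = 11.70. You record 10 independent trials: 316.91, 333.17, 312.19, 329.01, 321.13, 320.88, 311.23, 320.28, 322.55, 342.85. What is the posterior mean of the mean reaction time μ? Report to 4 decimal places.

323.0331

For Normal data with known variance σ², a Normal(μ₀, σ₀²) prior on μ is conjugate. Posterior precision = 1/σ₀² + n/σ²; posterior mean is the precision-weighted average of μ₀ and x̄.
Σxᵢ = 316.91 + 333.17 + 312.19 + 329.01 + 321.13 + 320.88 + 311.23 + 320.28 + 322.55 + 342.85 = 3230.2, so n·x̄ = 3230.2.
σ₀² = 91.71² = 8410.7241, σ² = 11.70² = 136.89; σ² + n·σ₀² = 136.89 + 10·8410.7241 = 84244.131.
Posterior mean = (μ₀/σ₀² + n·x̄/σ²)/(1/σ₀² + n/σ²) = (σ²·μ₀ + σ₀²·n·x̄)/(σ² + n·σ₀²) = (136.89·331.11 + 8410.7241·3230.2)/84244.131 = 27213646.63572/84244.131 = 323.0331.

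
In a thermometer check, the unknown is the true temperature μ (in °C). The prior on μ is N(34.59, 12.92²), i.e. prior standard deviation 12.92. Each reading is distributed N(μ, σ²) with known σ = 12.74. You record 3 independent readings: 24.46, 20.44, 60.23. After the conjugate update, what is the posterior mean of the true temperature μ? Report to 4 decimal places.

For Normal data with known variance σ², a Normal(μ₀, σ₀²) prior on μ is conjugate. Posterior precision = 1/σ₀² + n/σ²; posterior mean is the precision-weighted average of μ₀ and x̄.
Σxᵢ = 24.46 + 20.44 + 60.23 = 105.13, so n·x̄ = 105.13.
σ₀² = 12.92² = 166.9264, σ² = 12.74² = 162.3076; σ² + n·σ₀² = 162.3076 + 3·166.9264 = 663.0868.
Posterior mean = (μ₀/σ₀² + n·x̄/σ²)/(1/σ₀² + n/σ²) = (σ²·μ₀ + σ₀²·n·x̄)/(σ² + n·σ₀²) = (162.3076·34.59 + 166.9264·105.13)/663.0868 = 23163.192316/663.0868 = 34.9324.

34.9324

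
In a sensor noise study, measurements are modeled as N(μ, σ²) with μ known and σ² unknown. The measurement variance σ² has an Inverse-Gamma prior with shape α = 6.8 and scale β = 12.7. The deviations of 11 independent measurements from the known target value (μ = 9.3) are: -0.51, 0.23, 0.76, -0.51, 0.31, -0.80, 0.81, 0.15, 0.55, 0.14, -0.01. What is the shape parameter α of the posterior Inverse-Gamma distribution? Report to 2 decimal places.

With known mean μ and an Inverse-Gamma(α, β) prior on σ², the Normal likelihood is conjugate: posterior is Inv-Gamma(α + n/2, β + Σ(xᵢ−μ)²/2).
Σ(xᵢ−μ)² = (-0.51)² + (0.23)² + (0.76)² + (-0.51)² + (0.31)² + (-0.80)² + (0.81)² + (0.15)² + (0.55)² + (0.14)² + (-0.01)² = 2.8876.
Posterior: Inv-Gamma(6.8 + 11/2, 12.7 + 2.8876/2) = Inv-Gamma(12.30, 14.14380).
Posterior α = 12.30.

12.30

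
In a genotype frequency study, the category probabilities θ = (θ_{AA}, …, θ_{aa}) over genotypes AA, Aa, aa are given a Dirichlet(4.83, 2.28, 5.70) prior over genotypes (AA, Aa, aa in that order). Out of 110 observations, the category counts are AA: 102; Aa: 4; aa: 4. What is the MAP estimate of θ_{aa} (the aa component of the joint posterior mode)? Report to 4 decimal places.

0.0726

The Dirichlet prior is conjugate to the Multinomial likelihood: each posterior αⱼ = prior αⱼ + observed count nⱼ.
Posterior concentration: (106.83, 6.28, 9.70), total = 122.81.
Joint mode component: (α_{aa}−1)/(Σα−K) = 8.70/119.81 = 0.0726.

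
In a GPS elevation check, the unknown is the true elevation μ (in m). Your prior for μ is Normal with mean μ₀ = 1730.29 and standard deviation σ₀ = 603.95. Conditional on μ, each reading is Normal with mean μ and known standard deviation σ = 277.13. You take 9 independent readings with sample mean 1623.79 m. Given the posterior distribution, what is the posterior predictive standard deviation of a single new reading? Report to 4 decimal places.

For Normal data with known variance σ², a Normal(μ₀, σ₀²) prior on μ is conjugate. Posterior precision = 1/σ₀² + n/σ²; posterior mean is the precision-weighted average of μ₀ and x̄.
σ₀² = 603.95² = 364755.6025, σ² = 277.13² = 76801.0369; σ² + n·σ₀² = 76801.0369 + 9·364755.6025 = 3359601.4594.
Posterior precision = 1/σ₀² + n/σ² = 1/364755.6025 + 9/76801.0369 = (σ² + n·σ₀²)/(σ₀²σ²) = 3359601.4594/(364755.6025·76801.0369); posterior variance σₙ² = σ₀²σ²/(σ² + n·σ₀²) = 364755.6025·76801.0369/3359601.4594 = 8338.372520.
Predictive variance for one new observation = σₙ² + σ² = 364755.6025·76801.0369/3359601.4594 + 76801.0369 = σ²·(σ₀² + 3359601.4594)/3359601.4594 = 76801.0369·3724357.0619/3359601.4594 = 85139.409420; SD = √(76801.0369·3724357.0619/3359601.4594) = 291.7866.

291.7866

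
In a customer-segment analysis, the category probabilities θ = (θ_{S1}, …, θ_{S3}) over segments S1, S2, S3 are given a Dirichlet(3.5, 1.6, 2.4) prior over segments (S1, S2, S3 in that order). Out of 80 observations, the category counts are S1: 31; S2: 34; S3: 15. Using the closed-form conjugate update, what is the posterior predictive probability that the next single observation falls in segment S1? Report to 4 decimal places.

The Dirichlet prior is conjugate to the Multinomial likelihood: each posterior αⱼ = prior αⱼ + observed count nⱼ.
Posterior concentration: (34.5, 35.6, 17.4), total = 87.5.
P(next = S1 | data) = α_{S1}/Σα = 0.3943.

0.3943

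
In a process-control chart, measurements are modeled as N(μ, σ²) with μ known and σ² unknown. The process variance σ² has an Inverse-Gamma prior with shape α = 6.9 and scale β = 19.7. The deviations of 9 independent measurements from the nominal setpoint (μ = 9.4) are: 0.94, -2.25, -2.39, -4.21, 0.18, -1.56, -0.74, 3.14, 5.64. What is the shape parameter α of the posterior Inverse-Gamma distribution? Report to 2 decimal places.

With known mean μ and an Inverse-Gamma(α, β) prior on σ², the Normal likelihood is conjugate: posterior is Inv-Gamma(α + n/2, β + Σ(xᵢ−μ)²/2).
Σ(xᵢ−μ)² = (0.94)² + (-2.25)² + (-2.39)² + (-4.21)² + (0.18)² + (-1.56)² + (-0.74)² + (3.14)² + (5.64)² = 74.0651.
Posterior: Inv-Gamma(6.9 + 9/2, 19.7 + 74.0651/2) = Inv-Gamma(11.40, 56.73255).
Posterior α = 11.40.

11.40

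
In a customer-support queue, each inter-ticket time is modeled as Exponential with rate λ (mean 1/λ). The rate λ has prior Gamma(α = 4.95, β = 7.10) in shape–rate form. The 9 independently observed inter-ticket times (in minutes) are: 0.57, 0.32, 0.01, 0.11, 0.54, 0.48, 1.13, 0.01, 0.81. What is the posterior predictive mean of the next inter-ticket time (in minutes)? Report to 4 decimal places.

0.8556

With a Gamma(shape α, rate β) prior on the exponential rate λ, the posterior after n observations with total T = Σxᵢ is Gamma(α+n, β+T).
Sum of observations T = 3.98 minutes; n = 9.
Posterior: Gamma(4.95+9, 7.10+3.98) = Gamma(13.95, 11.08).
The predictive distribution for the next observation is Lomax; its mean is β/(α−1) = 11.08/12.95 = 0.8556.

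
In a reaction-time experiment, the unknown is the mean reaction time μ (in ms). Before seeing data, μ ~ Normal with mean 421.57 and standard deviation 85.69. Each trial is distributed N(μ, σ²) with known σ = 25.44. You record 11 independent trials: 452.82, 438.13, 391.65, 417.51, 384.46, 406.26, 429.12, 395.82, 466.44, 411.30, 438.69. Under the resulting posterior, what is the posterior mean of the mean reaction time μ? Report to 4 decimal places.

For Normal data with known variance σ², a Normal(μ₀, σ₀²) prior on μ is conjugate. Posterior precision = 1/σ₀² + n/σ²; posterior mean is the precision-weighted average of μ₀ and x̄.
Σxᵢ = 452.82 + 438.13 + 391.65 + 417.51 + 384.46 + 406.26 + 429.12 + 395.82 + 466.44 + 411.30 + 438.69 = 4632.2, so n·x̄ = 4632.2.
σ₀² = 85.69² = 7342.7761, σ² = 25.44² = 647.1936; σ² + n·σ₀² = 647.1936 + 11·7342.7761 = 81417.7307.
Posterior mean = (μ₀/σ₀² + n·x̄/σ²)/(1/σ₀² + n/σ²) = (σ²·μ₀ + σ₀²·n·x̄)/(σ² + n·σ₀²) = (647.1936·421.57 + 7342.7761·4632.2)/81417.7307 = 34286044.856372/81417.7307 = 421.1128.

421.1128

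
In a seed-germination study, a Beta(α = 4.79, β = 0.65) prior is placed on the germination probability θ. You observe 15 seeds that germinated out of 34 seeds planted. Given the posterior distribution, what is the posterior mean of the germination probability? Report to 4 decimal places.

0.5018

The Beta prior is conjugate to a Binomial/Bernoulli likelihood; the update adds successes to α and failures to β.
Posterior: Beta(α+k, β+n−k) = Beta(4.79+15, 0.65+19) = Beta(19.79, 19.65).
Posterior mean = α/(α+β) = 19.79/39.44 = 0.5018.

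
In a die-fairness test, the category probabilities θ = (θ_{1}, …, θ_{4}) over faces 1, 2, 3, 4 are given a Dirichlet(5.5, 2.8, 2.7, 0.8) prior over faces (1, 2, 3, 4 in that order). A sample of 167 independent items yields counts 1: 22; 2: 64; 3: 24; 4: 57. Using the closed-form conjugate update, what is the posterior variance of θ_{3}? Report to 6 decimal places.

0.000707

The Dirichlet prior is conjugate to the Multinomial likelihood: each posterior αⱼ = prior αⱼ + observed count nⱼ.
Posterior concentration: (27.5, 66.8, 26.7, 57.8), total = 178.8.
Var[θ_j] = α_j(Σα−α_j)/((Σα)²(Σα+1)) = 26.7·152.1/(178.8²·179.8) = 0.000707.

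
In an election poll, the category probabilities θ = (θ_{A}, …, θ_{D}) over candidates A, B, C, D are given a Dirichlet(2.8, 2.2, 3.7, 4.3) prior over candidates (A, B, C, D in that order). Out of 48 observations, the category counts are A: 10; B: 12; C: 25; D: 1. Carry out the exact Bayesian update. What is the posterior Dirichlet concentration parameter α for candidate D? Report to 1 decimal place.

The Dirichlet prior is conjugate to the Multinomial likelihood: each posterior αⱼ = prior αⱼ + observed count nⱼ.
Posterior concentration: (12.8, 14.2, 28.7, 5.3), total = 61.0.
α_{D} = 4.3 + 1 = 5.3.

5.3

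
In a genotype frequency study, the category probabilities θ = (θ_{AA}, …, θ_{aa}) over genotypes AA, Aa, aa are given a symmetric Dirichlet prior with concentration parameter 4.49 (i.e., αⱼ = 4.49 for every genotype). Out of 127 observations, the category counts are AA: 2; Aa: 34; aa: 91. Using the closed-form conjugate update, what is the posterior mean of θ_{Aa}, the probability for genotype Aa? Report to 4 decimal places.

0.2740

The Dirichlet prior is conjugate to the Multinomial likelihood: each posterior αⱼ = prior αⱼ + observed count nⱼ.
Posterior concentration: (6.49, 38.49, 95.49), total = 140.47.
E[θ_{Aa}|data] = α_{Aa}/Σα = 38.49/140.47 = 0.2740.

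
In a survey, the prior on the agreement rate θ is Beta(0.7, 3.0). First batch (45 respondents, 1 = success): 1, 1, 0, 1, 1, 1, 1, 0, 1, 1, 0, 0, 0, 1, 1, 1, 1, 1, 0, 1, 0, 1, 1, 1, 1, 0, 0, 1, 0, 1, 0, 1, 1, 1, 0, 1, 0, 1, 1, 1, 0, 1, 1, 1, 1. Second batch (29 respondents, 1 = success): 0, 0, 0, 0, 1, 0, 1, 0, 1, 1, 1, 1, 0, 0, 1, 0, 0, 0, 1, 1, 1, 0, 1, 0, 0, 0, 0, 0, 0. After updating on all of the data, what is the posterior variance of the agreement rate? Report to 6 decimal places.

0.003145

The Beta prior is conjugate to a Binomial/Bernoulli likelihood; the update adds successes to α and failures to β.
After batch 1: Beta(0.7+31, 3.0+14) = Beta(31.7, 17.0).
After batch 2: Beta(31.7+11, 17.0+18) = Beta(42.7, 35.0).
Var = αβ/((α+β)²(α+β+1)) = 42.7·35.0/(77.7²·78.7) = 0.003145.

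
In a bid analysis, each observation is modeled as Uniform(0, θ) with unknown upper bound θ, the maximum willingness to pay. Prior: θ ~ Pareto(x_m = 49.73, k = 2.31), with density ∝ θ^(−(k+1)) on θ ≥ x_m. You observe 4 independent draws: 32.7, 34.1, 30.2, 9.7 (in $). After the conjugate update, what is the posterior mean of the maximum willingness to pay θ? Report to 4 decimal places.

A Pareto(scale x_m, shape k) prior on the upper bound θ of Uniform(0, θ) is conjugate: posterior is Pareto(max(x_m, max xᵢ), k + n).
Sample maximum = 34.1; prior scale x_m = 49.73 → posterior scale = max = 49.73.
Posterior shape = 2.31 + 4 = 6.31.
E[θ|data] = k·x_m/(k−1) = 6.31·49.73/5.31 = 59.0953.

59.0953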